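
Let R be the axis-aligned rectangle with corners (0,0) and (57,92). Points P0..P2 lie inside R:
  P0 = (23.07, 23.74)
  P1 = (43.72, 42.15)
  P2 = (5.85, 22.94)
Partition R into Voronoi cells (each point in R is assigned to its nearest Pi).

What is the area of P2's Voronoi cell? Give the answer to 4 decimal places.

1. box [0,57]×[0,92]: [(0, 0) (57, 0) (57, 92) (0, 92)]
2. ⊥bis P2·P0 via (14.46,23.34): [(0, 0) (15.5443, 0) (11.2702, 92) (0, 92)]  |A|=1233.4689
3. ⊥bis P2·P1 via (24.785,32.545): [(0, 81.4054) (0, 0) (15.5443, 0) (12.9483, 55.8795)]  |A|=961.3349
4. canonical 4-gon: [(0, 81.4054) (0, 0) (15.5443, 0) (12.9483, 55.8795)]
5. shoelace: 961.3349

Area of P2's cell: 961.3349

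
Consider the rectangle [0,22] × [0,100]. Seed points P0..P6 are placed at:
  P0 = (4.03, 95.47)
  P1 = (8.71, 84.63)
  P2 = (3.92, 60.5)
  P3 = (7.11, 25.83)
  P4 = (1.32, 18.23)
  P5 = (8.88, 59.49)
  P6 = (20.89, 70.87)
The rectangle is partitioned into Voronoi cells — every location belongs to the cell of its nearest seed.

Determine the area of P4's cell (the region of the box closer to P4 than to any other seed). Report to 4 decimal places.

Area of P4's cell: 370.9398

1. box [0,22]×[0,100]: [(0, 0) (22, 0) (22, 100) (0, 100)]
2. ⊥bis P4·P0 via (2.675,56.85): [(0, 56.9439) (0, 0) (22, 0) (22, 56.172)]  |A|=1244.2741
3. ⊥bis P4·P1 via (5.015,51.43): [(0, 51.9881) (0, 0) (22, 0) (22, 49.5397)]  |A|=1116.8058
4. ⊥bis P4·P2 via (2.62,39.365): [(0, 39.5262) (0, 0) (22, 0) (22, 38.1729)]  |A|=854.6901
5. ⊥bis P4·P3 via (4.215,22.03): [(0, 25.2412) (0, 0) (22, 0) (22, 8.4806)]  |A|=370.9398
6. ⊥bis P4·P5 via (5.1,38.86): [(0, 25.2412) (0, 0) (22, 0) (22, 8.4806)]  |A|=370.9398
7. ⊥bis P4·P6 via (11.105,44.55): [(0, 25.2412) (0, 0) (22, 0) (22, 8.4806)]  |A|=370.9398
8. canonical 4-gon: [(0, 25.2412) (0, 0) (22, 0) (22, 8.4806)]
9. shoelace: 370.9398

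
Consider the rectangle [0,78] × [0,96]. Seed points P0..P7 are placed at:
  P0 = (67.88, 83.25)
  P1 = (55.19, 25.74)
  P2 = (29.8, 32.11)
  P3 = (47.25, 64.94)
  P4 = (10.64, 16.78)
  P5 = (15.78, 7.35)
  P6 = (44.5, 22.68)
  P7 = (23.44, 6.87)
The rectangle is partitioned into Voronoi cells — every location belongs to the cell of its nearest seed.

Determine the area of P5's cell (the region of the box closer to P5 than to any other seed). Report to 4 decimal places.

1. box [0,78]×[0,96]: [(0, 0) (78, 0) (78, 96) (0, 96)]
2. ⊥bis P5·P0 via (41.83,45.3): [(0, 74.0133) (0, 0) (78, 0) (78, 20.4718)]  |A|=3684.9225
3. ⊥bis P5·P1 via (35.485,16.545): [(12.7534, 65.259) (0, 74.0133) (0, 0) (43.2054, 0)]  |A|=1881.7346
4. ⊥bis P5·P2 via (22.79,19.73): [(38.024, 11.104) (0, 32.6345) (0, 0) (43.2054, 0)]  |A|=860.323
5. ⊥bis P5·P3 via (31.515,36.145): [(38.024, 11.104) (0, 32.6345) (0, 0) (43.2054, 0)]  |A|=860.323
6. ⊥bis P5·P4 via (13.21,12.065): [(38.024, 11.104) (24.9885, 18.4851) (0, 4.8646) (0, 0) (43.2054, 0)]  |A|=513.3588
7. ⊥bis P5·P6 via (30.14,15.015): [(29.7168, 15.8078) (24.9885, 18.4851) (0, 4.8646) (0, 0) (38.1546, 0)]  |A|=439.5029
8. ⊥bis P5·P7 via (19.61,7.11): [(20.1578, 15.852) (0, 4.8646) (0, 0) (19.1645, 0)]  |A|=200.9281
9. canonical 4-gon: [(20.1578, 15.852) (0, 4.8646) (0, 0) (19.1645, 0)]
10. shoelace: 200.9281

Area of P5's cell: 200.9281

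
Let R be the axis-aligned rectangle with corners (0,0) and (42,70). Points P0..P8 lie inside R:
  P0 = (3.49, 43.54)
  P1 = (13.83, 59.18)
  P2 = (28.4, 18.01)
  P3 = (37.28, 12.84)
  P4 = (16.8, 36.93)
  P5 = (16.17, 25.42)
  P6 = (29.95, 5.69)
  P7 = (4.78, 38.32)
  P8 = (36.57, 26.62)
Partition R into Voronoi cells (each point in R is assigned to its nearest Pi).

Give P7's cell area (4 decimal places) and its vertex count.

Area of P7's cell: 149.0409 (4 vertices)

1. box [0,42]×[0,70]: [(0, 0) (42, 0) (42, 70) (0, 70)]
2. ⊥bis P7·P0 via (4.135,40.93): [(0, 39.9081) (0, 0) (42, 0) (42, 50.2874)]  |A|=1894.1071
3. ⊥bis P7·P1 via (9.305,48.75): [(18.9124, 44.5819) (0, 39.9081) (0, 0) (42, 0) (42, 34.5654)]  |A|=1712.6154
4. ⊥bis P7·P2 via (16.59,28.165): [(27.502, 40.8553) (18.9124, 44.5819) (0, 39.9081) (0, 8.8713)]  |A|=482.0993
5. ⊥bis P7·P3 via (21.03,25.58): [(27.502, 40.8553) (18.9124, 44.5819) (0, 39.9081) (0, 8.8713)]  |A|=482.0993
6. ⊥bis P7·P4 via (10.79,37.625): [(8.6248, 18.9017) (11.3792, 42.7202) (0, 39.9081) (0, 8.8713)]  |A|=265.4891
7. ⊥bis P7·P5 via (10.475,31.87): [(10.0846, 31.5253) (11.3792, 42.7202) (0, 39.9081) (0, 22.6211)]  |A|=149.0409
8. ⊥bis P7·P6 via (17.365,22.005): [(10.0846, 31.5253) (11.3792, 42.7202) (0, 39.9081) (0, 22.6211)]  |A|=149.0409
9. ⊥bis P7·P8 via (20.675,32.47): [(10.0846, 31.5253) (11.3792, 42.7202) (0, 39.9081) (0, 22.6211)]  |A|=149.0409
10. canonical 4-gon: [(10.0846, 31.5253) (11.3792, 42.7202) (0, 39.9081) (0, 22.6211)]
11. shoelace: 149.0409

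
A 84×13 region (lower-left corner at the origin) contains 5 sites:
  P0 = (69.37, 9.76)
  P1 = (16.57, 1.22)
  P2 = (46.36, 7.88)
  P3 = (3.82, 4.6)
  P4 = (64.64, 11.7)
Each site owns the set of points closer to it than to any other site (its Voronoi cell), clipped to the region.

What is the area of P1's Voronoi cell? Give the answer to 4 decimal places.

Area of P1's cell: 258.4705

1. box [0,84]×[0,13]: [(0, 0) (84, 0) (84, 13) (0, 13)]
2. ⊥bis P1·P0 via (42.97,5.49): [(0, 0) (43.858, 0) (41.7553, 13) (0, 13)]  |A|=556.4863
3. ⊥bis P1·P2 via (31.465,4.55): [(0, 0) (32.4822, 0) (29.5759, 13) (0, 13)]  |A|=403.3776
4. ⊥bis P1·P3 via (10.195,2.91): [(9.4236, 0) (32.4822, 0) (29.5759, 13) (12.8698, 13)]  |A|=258.4705
5. ⊥bis P1·P4 via (40.605,6.46): [(9.4236, 0) (32.4822, 0) (29.5759, 13) (12.8698, 13)]  |A|=258.4705
6. canonical 4-gon: [(9.4236, 0) (32.4822, 0) (29.5759, 13) (12.8698, 13)]
7. shoelace: 258.4705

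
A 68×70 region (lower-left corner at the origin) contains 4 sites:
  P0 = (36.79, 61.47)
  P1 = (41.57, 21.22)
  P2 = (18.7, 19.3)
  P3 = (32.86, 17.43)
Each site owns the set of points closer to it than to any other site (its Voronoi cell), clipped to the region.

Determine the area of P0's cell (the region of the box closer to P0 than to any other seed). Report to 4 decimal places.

Area of P0's cell: 1768.3649

1. box [0,68]×[0,70]: [(0, 0) (68, 0) (68, 70) (0, 70)]
2. ⊥bis P0·P1 via (39.18,41.345): [(0, 36.6921) (68, 44.7676) (68, 70) (0, 70)]  |A|=1990.3712
3. ⊥bis P0·P2 via (27.745,40.385): [(0, 52.287) (28.4716, 40.0733) (68, 44.7676) (68, 70) (0, 70)]  |A|=1768.3649
4. ⊥bis P0·P3 via (34.825,39.45): [(0, 52.287) (28.4716, 40.0733) (68, 44.7676) (68, 70) (0, 70)]  |A|=1768.3649
5. canonical 5-gon: [(0, 52.287) (28.4716, 40.0733) (68, 44.7676) (68, 70) (0, 70)]
6. shoelace: 1768.3649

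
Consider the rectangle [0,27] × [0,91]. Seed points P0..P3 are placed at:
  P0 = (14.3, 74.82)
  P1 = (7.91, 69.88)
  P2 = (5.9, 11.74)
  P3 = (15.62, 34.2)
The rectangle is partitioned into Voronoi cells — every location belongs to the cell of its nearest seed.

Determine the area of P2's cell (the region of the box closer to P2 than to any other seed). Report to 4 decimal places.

1. box [0,27]×[0,91]: [(0, 0) (27, 0) (27, 91) (0, 91)]
2. ⊥bis P2·P0 via (10.1,43.28): [(0, 44.625) (0, 0) (27, 0) (27, 41.0295)]  |A|=1156.3355
3. ⊥bis P2·P1 via (6.905,40.81): [(0, 41.0487) (0, 0) (27, 0) (27, 40.1153)]  |A|=1095.714
4. ⊥bis P2·P3 via (10.76,22.97): [(0, 27.6266) (0, 0) (27, 0) (27, 15.9418)]  |A|=588.1737
5. canonical 4-gon: [(0, 27.6266) (0, 0) (27, 0) (27, 15.9418)]
6. shoelace: 588.1737

Area of P2's cell: 588.1737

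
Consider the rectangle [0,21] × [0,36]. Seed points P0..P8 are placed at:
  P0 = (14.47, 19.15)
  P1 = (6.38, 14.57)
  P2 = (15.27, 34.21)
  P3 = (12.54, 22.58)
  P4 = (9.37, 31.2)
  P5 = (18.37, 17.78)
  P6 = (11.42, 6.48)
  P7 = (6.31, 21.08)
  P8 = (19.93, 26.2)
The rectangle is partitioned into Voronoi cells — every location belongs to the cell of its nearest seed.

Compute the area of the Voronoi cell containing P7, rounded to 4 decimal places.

Area of P7's cell: 87.1512

1. box [0,21]×[0,36]: [(0, 0) (21, 0) (21, 36) (0, 36)]
2. ⊥bis P7·P0 via (10.39,20.115): [(0, 0) (5.6324, 0) (14.1471, 36) (0, 36)]  |A|=356.0314
3. ⊥bis P7·P1 via (6.345,17.825): [(0, 17.7568) (9.8573, 17.8628) (14.1471, 36) (0, 36)]  |A|=218.2093
4. ⊥bis P7·P2 via (10.79,27.645): [(0, 35.0082) (0, 17.7568) (9.8573, 17.8628) (11.9791, 26.8336)]  |A|=147.4294
5. ⊥bis P7·P3 via (9.425,21.83): [(7.4813, 29.9029) (0, 35.0082) (0, 17.7568) (9.8573, 17.8628) (10.1164, 18.9583)]  |A|=126.8602
6. ⊥bis P7·P4 via (7.84,26.14): [(8.4303, 25.9615) (0, 28.5106) (0, 17.7568) (9.8573, 17.8628) (10.1164, 18.9583)]  |A|=87.1512
7. ⊥bis P7·P5 via (12.34,19.43): [(8.4303, 25.9615) (0, 28.5106) (0, 17.7568) (9.8573, 17.8628) (10.1164, 18.9583)]  |A|=87.1512
8. ⊥bis P7·P6 via (8.865,13.78): [(8.4303, 25.9615) (0, 28.5106) (0, 17.7568) (9.8573, 17.8628) (10.1164, 18.9583)]  |A|=87.1512
9. ⊥bis P7·P8 via (13.12,23.64): [(8.4303, 25.9615) (0, 28.5106) (0, 17.7568) (9.8573, 17.8628) (10.1164, 18.9583)]  |A|=87.1512
10. canonical 5-gon: [(8.4303, 25.9615) (0, 28.5106) (0, 17.7568) (9.8573, 17.8628) (10.1164, 18.9583)]
11. shoelace: 87.1512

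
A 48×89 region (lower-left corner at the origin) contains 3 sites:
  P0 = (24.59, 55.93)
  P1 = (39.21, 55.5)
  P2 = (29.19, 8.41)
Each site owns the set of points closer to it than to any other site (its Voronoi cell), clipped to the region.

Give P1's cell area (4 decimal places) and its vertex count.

1. box [0,48]×[0,89]: [(0, 0) (48, 0) (48, 89) (0, 89)]
2. ⊥bis P1·P0 via (31.9,55.715): [(30.2613, 0) (48, 0) (48, 89) (32.879, 89)]  |A|=1462.2569
3. ⊥bis P1·P2 via (34.2,31.955): [(31.2198, 32.5891) (48, 29.0186) (48, 89) (32.879, 89)]  |A|=929.7445
4. canonical 4-gon: [(31.2198, 32.5891) (48, 29.0186) (48, 89) (32.879, 89)]
5. shoelace: 929.7445

Area of P1's cell: 929.7445 (4 vertices)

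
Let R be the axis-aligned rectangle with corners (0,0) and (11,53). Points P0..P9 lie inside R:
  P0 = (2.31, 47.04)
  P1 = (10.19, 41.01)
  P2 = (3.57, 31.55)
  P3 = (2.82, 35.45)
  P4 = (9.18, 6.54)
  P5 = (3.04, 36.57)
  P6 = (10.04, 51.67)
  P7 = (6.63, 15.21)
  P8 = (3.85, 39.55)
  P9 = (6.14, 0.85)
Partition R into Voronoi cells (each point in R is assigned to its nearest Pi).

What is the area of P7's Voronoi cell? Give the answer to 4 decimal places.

1. box [0,11]×[0,53]: [(0, 0) (11, 0) (11, 53) (0, 53)]
2. ⊥bis P7·P0 via (4.47,31.125): [(0, 30.5183) (0, 0) (11, 0) (11, 32.0113)]  |A|=343.9127
3. ⊥bis P7·P1 via (8.41,28.11): [(0, 29.2704) (0, 0) (11, 0) (11, 27.7526)]  |A|=313.6269
4. ⊥bis P7·P2 via (5.1,23.38): [(0, 22.4249) (0, 0) (11, 0) (11, 24.4849)]  |A|=258.004
5. ⊥bis P7·P3 via (4.725,25.33): [(0, 22.4249) (0, 0) (11, 0) (11, 24.4849)]  |A|=258.004
6. ⊥bis P7·P4 via (7.905,10.875): [(0, 22.4249) (0, 8.55) (11, 11.7853) (11, 24.4849)]  |A|=146.1599
7. ⊥bis P7·P5 via (4.835,25.89): [(0, 22.4249) (0, 8.55) (11, 11.7853) (11, 24.4849)]  |A|=146.1599
8. ⊥bis P7·P6 via (8.335,33.44): [(0, 22.4249) (0, 8.55) (11, 11.7853) (11, 24.4849)]  |A|=146.1599
9. ⊥bis P7·P8 via (5.24,27.38): [(0, 22.4249) (0, 8.55) (11, 11.7853) (11, 24.4849)]  |A|=146.1599
10. ⊥bis P7·P9 via (6.385,8.03): [(0, 22.4249) (0, 8.55) (11, 11.7853) (11, 24.4849)]  |A|=146.1599
11. canonical 4-gon: [(0, 22.4249) (0, 8.55) (11, 11.7853) (11, 24.4849)]
12. shoelace: 146.1599

Area of P7's cell: 146.1599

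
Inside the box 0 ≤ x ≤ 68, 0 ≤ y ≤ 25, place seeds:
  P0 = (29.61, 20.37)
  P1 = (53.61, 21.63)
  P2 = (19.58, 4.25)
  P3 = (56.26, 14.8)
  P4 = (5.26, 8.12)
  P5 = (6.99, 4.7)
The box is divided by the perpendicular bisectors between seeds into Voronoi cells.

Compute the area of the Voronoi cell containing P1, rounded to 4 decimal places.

Area of P1's cell: 179.1792

1. box [0,68]×[0,25]: [(0, 0) (68, 0) (68, 25) (0, 25)]
2. ⊥bis P1·P0 via (41.61,21): [(42.7125, 0) (68, 0) (68, 25) (41.4, 25)]  |A|=648.5938
3. ⊥bis P1·P2 via (36.595,12.94): [(42.6562, 1.0722) (43.2038, 0) (68, 0) (68, 25) (41.4, 25)]  |A|=648.3304
4. ⊥bis P1·P3 via (54.935,18.215): [(42.0193, 13.2038) (68, 23.2841) (68, 25) (41.4, 25)]  |A|=179.1792
5. ⊥bis P1·P4 via (29.435,14.875): [(42.0193, 13.2038) (68, 23.2841) (68, 25) (41.4, 25)]  |A|=179.1792
6. ⊥bis P1·P5 via (30.3,13.165): [(42.0193, 13.2038) (68, 23.2841) (68, 25) (41.4, 25)]  |A|=179.1792
7. canonical 4-gon: [(42.0193, 13.2038) (68, 23.2841) (68, 25) (41.4, 25)]
8. shoelace: 179.1792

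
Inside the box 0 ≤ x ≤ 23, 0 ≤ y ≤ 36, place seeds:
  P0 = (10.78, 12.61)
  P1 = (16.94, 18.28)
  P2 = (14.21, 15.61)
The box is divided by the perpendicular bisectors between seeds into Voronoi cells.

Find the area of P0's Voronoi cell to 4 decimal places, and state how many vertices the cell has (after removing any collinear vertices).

Area of P0's cell: 350.6952 (4 vertices)

1. box [0,23]×[0,36]: [(0, 0) (23, 0) (23, 36) (0, 36)]
2. ⊥bis P0·P1 via (13.86,15.445): [(0, 30.5028) (0, 0) (23, 0) (23, 5.5151)]  |A|=414.2059
3. ⊥bis P0·P2 via (12.495,14.11): [(0, 28.396) (0, 0) (23, 0) (23, 2.0993)]  |A|=350.6952
4. canonical 4-gon: [(0, 28.396) (0, 0) (23, 0) (23, 2.0993)]
5. shoelace: 350.6952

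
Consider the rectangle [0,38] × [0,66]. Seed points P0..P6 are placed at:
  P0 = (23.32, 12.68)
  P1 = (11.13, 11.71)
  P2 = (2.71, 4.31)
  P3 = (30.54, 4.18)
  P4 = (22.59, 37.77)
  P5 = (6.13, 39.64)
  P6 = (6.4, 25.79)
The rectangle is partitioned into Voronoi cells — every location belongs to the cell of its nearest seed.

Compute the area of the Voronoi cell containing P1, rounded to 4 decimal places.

1. box [0,38]×[0,66]: [(0, 0) (38, 0) (38, 66) (0, 66)]
2. ⊥bis P1·P0 via (17.225,12.195): [(0, 0) (18.1954, 0) (12.9436, 66) (0, 66)]  |A|=1027.5853
3. ⊥bis P1·P2 via (6.92,8.01): [(0, 15.8838) (13.9597, 0) (18.1954, 0) (12.9436, 66) (0, 66)]  |A|=916.7188
4. ⊥bis P1·P3 via (20.835,7.945): [(0, 15.8838) (13.9597, 0) (17.7528, 0) (18.1201, 0.9467) (12.9436, 66) (0, 66)]  |A|=916.5093
5. ⊥bis P1·P4 via (16.86,24.74): [(0, 32.1543) (0, 15.8838) (13.9597, 0) (17.7528, 0) (18.1201, 0.9467) (16.2038, 25.0286)]  |A|=377.1368
6. ⊥bis P1·P5 via (8.63,25.675): [(12.9679, 26.4516) (0, 24.1301) (0, 15.8838) (13.9597, 0) (17.7528, 0) (18.1201, 0.9467) (16.2038, 25.0286)]  |A|=325.1083
7. ⊥bis P1·P6 via (8.765,18.75): [(0.0531, 15.8234) (13.9597, 0) (17.7528, 0) (18.1201, 0.9467) (16.4967, 21.3474)]  |A|=213.5075
8. canonical 5-gon: [(0.0531, 15.8234) (13.9597, 0) (17.7528, 0) (18.1201, 0.9467) (16.4967, 21.3474)]
9. shoelace: 213.5075

Area of P1's cell: 213.5075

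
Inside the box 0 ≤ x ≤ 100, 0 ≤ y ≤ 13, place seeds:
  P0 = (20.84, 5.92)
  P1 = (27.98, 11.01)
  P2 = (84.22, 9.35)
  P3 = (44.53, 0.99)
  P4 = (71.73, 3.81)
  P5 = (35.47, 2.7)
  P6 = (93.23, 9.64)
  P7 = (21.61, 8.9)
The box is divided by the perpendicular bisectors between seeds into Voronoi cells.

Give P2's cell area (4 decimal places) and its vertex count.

Area of P2's cell: 140.5419 (4 vertices)

1. box [0,100]×[0,13]: [(0, 0) (100, 0) (100, 13) (0, 13)]
2. ⊥bis P2·P0 via (52.53,7.635): [(52.9432, 0) (100, 0) (100, 13) (52.2397, 13)]  |A|=616.3115
3. ⊥bis P2·P1 via (56.1,10.18): [(55.7995, 0) (100, 0) (100, 13) (56.1832, 13)]  |A|=572.1121
4. ⊥bis P2·P3 via (64.375,5.17): [(65.464, 0) (100, 0) (100, 13) (62.7257, 13)]  |A|=466.7668
5. ⊥bis P2·P4 via (77.975,6.58): [(80.8936, 0) (100, 0) (100, 13) (75.1274, 13)]  |A|=285.8637
6. ⊥bis P2·P5 via (59.845,6.025): [(80.8936, 0) (100, 0) (100, 13) (75.1274, 13)]  |A|=285.8637
7. ⊥bis P2·P6 via (88.725,9.495): [(80.8936, 0) (89.0306, 0) (88.6122, 13) (75.1274, 13)]  |A|=140.5419
8. ⊥bis P2·P7 via (52.915,9.125): [(80.8936, 0) (89.0306, 0) (88.6122, 13) (75.1274, 13)]  |A|=140.5419
9. canonical 4-gon: [(80.8936, 0) (89.0306, 0) (88.6122, 13) (75.1274, 13)]
10. shoelace: 140.5419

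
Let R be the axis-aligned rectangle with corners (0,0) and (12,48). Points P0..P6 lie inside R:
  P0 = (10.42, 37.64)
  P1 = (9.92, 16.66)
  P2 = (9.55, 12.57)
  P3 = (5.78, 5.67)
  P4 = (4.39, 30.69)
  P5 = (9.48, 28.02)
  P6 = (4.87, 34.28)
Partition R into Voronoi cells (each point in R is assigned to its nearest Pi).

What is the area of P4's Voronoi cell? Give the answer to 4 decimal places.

Area of P4's cell: 63.2110

1. box [0,12]×[0,48]: [(0, 0) (12, 0) (12, 48) (0, 48)]
2. ⊥bis P4·P0 via (7.405,34.165): [(0, 40.5898) (0, 0) (12, 0) (12, 30.1783)]  |A|=424.6082
3. ⊥bis P4·P1 via (7.155,23.675): [(0, 40.5898) (0, 20.8548) (12, 25.5847) (12, 30.1783)]  |A|=145.9712
4. ⊥bis P4·P2 via (6.97,21.63): [(0, 40.5898) (0, 20.8548) (12, 25.5847) (12, 30.1783)]  |A|=145.9712
5. ⊥bis P4·P3 via (5.085,18.18): [(0, 40.5898) (0, 20.8548) (12, 25.5847) (12, 30.1783)]  |A|=145.9712
6. ⊥bis P4·P5 via (6.935,29.355): [(8.816, 32.9408) (0, 40.5898) (0, 20.8548) (3.1216, 22.0852)]  |A|=100.4314
7. ⊥bis P4·P6 via (4.63,32.485): [(8.3182, 31.9919) (0, 33.1041) (0, 20.8548) (3.1216, 22.0852)]  |A|=63.211
8. canonical 4-gon: [(8.3182, 31.9919) (0, 33.1041) (0, 20.8548) (3.1216, 22.0852)]
9. shoelace: 63.211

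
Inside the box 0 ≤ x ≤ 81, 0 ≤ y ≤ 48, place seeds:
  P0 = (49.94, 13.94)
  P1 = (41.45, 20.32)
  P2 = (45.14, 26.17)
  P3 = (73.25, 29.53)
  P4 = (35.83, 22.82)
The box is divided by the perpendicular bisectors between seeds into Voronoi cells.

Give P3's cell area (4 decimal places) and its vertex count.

Area of P3's cell: 855.9946 (5 vertices)

1. box [0,81]×[0,48]: [(0, 0) (81, 0) (81, 48) (0, 48)]
2. ⊥bis P3·P0 via (61.595,21.735): [(76.1316, 0) (81, 0) (81, 48) (44.0287, 48)]  |A|=1004.1532
3. ⊥bis P3·P1 via (57.35,24.925): [(55.7373, 30.4934) (76.1316, 0) (81, 0) (81, 48) (50.667, 48)]  |A|=946.0463
4. ⊥bis P3·P2 via (59.195,27.85): [(59.5627, 24.7736) (76.1316, 0) (81, 0) (81, 48) (56.7865, 48)]  |A|=855.9946
5. ⊥bis P3·P4 via (54.54,26.175): [(59.5627, 24.7736) (76.1316, 0) (81, 0) (81, 48) (56.7865, 48)]  |A|=855.9946
6. canonical 5-gon: [(59.5627, 24.7736) (76.1316, 0) (81, 0) (81, 48) (56.7865, 48)]
7. shoelace: 855.9946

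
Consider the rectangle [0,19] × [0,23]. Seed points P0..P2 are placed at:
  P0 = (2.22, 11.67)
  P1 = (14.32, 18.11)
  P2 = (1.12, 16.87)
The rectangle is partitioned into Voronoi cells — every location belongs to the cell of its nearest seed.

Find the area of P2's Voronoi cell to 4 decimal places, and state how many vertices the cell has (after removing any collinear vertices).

1. box [0,19]×[0,23]: [(0, 0) (19, 0) (19, 23) (0, 23)]
2. ⊥bis P2·P0 via (1.67,14.27): [(0, 13.9167) (19, 17.936) (19, 23) (0, 23)]  |A|=134.3994
3. ⊥bis P2·P1 via (7.72,17.49): [(0, 13.9167) (7.8987, 15.5876) (7.2024, 23) (0, 23)]  |A|=62.5665
4. canonical 4-gon: [(0, 13.9167) (7.8987, 15.5876) (7.2024, 23) (0, 23)]
5. shoelace: 62.5665

Area of P2's cell: 62.5665 (4 vertices)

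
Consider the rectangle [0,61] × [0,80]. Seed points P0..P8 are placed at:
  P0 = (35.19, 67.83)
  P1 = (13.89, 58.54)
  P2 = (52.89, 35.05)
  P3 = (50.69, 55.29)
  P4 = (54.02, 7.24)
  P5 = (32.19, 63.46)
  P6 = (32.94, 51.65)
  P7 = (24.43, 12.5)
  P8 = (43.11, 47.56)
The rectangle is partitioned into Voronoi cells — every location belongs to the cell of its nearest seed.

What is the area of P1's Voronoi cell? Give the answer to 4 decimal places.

Area of P1's cell: 957.3102

1. box [0,61]×[0,80]: [(0, 0) (61, 0) (61, 80) (0, 80)]
2. ⊥bis P1·P0 via (24.54,63.185): [(0, 0) (52.0982, 0) (17.2061, 80) (0, 80)]  |A|=2772.1715
3. ⊥bis P1·P2 via (33.39,46.795): [(0, 0) (5.205, 0) (32.4031, 45.1565) (17.2061, 80) (0, 80)]  |A|=1713.406
4. ⊥bis P1·P3 via (32.29,56.915): [(0, 0) (5.205, 0) (31.0537, 42.9161) (31.4455, 47.3522) (17.2061, 80) (0, 80)]  |A|=1710.8517
5. ⊥bis P1·P4 via (33.955,32.89): [(0, 6.3283) (17.0498, 19.6658) (31.0537, 42.9161) (31.4455, 47.3522) (17.2061, 80) (0, 80)]  |A|=1605.723
6. ⊥bis P1·P5 via (23.04,61): [(0, 6.3283) (17.0498, 19.6658) (28.8746, 39.2982) (19.098, 75.6624) (17.2061, 80) (0, 80)]  |A|=1515.4836
7. ⊥bis P1·P6 via (23.415,55.095): [(0, 6.3283) (8.0565, 12.6306) (24.1105, 57.0181) (19.098, 75.6624) (17.2061, 80) (0, 80)]  |A|=1220.8268
8. ⊥bis P1·P7 via (19.16,35.52): [(0, 31.1337) (16.0801, 34.8149) (24.1105, 57.0181) (19.098, 75.6624) (17.2061, 80) (0, 80)]  |A|=957.3102
9. ⊥bis P1·P8 via (28.5,53.05): [(0, 31.1337) (16.0801, 34.8149) (24.1105, 57.0181) (19.098, 75.6624) (17.2061, 80) (0, 80)]  |A|=957.3102
10. canonical 6-gon: [(0, 31.1337) (16.0801, 34.8149) (24.1105, 57.0181) (19.098, 75.6624) (17.2061, 80) (0, 80)]
11. shoelace: 957.3102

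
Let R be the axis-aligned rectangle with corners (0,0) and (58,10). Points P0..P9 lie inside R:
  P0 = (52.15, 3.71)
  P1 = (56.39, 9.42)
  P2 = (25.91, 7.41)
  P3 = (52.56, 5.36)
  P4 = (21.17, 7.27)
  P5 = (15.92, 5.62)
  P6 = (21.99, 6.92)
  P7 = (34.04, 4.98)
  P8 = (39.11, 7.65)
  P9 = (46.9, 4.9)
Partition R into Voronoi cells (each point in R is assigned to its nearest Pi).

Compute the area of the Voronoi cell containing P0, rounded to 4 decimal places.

Area of P0's cell: 37.4770

1. box [0,58]×[0,10]: [(0, 0) (58, 0) (58, 10) (0, 10)]
2. ⊥bis P0·P1 via (54.27,6.565): [(0, 0) (58, 0) (58, 3.7953) (49.6441, 10) (0, 10)]  |A|=554.0769
3. ⊥bis P0·P2 via (39.03,5.56): [(38.246, 0) (58, 0) (58, 3.7953) (49.6441, 10) (39.6561, 10)]  |A|=164.5665
4. ⊥bis P0·P3 via (52.355,4.535): [(39.3414, 7.7687) (38.246, 0) (58, 0) (58, 3.1323)]  |A|=105.9533
5. ⊥bis P0·P4 via (36.66,5.49): [(39.3414, 7.7687) (38.246, 0) (58, 0) (58, 3.1323)]  |A|=105.9533
6. ⊥bis P0·P5 via (34.035,4.665): [(39.3414, 7.7687) (38.246, 0) (58, 0) (58, 3.1323)]  |A|=105.9533
7. ⊥bis P0·P6 via (37.07,5.315): [(39.3414, 7.7687) (38.246, 0) (58, 0) (58, 3.1323)]  |A|=105.9533
8. ⊥bis P0·P7 via (43.095,4.345): [(43.2667, 6.7933) (42.7903, 0) (58, 0) (58, 3.1323)]  |A|=74.7367
9. ⊥bis P0·P8 via (45.63,5.68): [(45.7778, 6.1693) (43.9138, 0) (58, 0) (58, 3.1323)]  |A|=62.5929
10. ⊥bis P0·P9 via (49.525,4.305): [(49.7252, 5.1885) (48.5492, 0) (58, 0) (58, 3.1323)]  |A|=37.477
11. canonical 4-gon: [(49.7252, 5.1885) (48.5492, 0) (58, 0) (58, 3.1323)]
12. shoelace: 37.477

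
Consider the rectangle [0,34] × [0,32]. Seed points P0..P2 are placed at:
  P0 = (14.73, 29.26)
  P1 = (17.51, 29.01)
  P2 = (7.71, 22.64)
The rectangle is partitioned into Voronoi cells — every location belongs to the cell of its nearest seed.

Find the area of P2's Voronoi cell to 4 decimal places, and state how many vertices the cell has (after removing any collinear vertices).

Area of P2's cell: 591.6767 (5 vertices)

1. box [0,34]×[0,32]: [(0, 0) (34, 0) (34, 32) (0, 32)]
2. ⊥bis P2·P0 via (11.22,25.95): [(0, 0) (34, 0) (34, 1.7936) (5.5147, 32) (0, 32)]  |A|=657.7808
3. ⊥bis P2·P1 via (12.61,25.825): [(0, 0) (29.3963, 0) (15.4319, 21.4836) (5.5147, 32) (0, 32)]  |A|=591.6767
4. canonical 5-gon: [(0, 0) (29.3963, 0) (15.4319, 21.4836) (5.5147, 32) (0, 32)]
5. shoelace: 591.6767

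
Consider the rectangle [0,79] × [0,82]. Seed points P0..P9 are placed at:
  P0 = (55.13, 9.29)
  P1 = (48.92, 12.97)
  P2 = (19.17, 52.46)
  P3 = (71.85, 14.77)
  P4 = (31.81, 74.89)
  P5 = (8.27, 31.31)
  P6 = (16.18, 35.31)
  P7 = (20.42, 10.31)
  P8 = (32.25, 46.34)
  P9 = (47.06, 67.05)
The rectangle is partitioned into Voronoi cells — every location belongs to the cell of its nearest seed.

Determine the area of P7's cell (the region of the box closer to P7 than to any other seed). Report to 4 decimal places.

Area of P7's cell: 719.2292

1. box [0,79]×[0,82]: [(0, 0) (79, 0) (79, 82) (0, 82)]
2. ⊥bis P7·P0 via (37.775,9.8): [(0, 0) (37.487, 0) (39.8967, 82) (0, 82)]  |A|=3172.732
3. ⊥bis P7·P1 via (34.67,11.64): [(0, 0) (35.7564, 0) (28.1031, 82) (0, 82)]  |A|=2618.2381
4. ⊥bis P7·P2 via (19.795,31.385): [(0, 30.798) (0, 0) (35.7564, 0) (32.7912, 31.7704)]  |A|=1072.9482
5. ⊥bis P7·P3 via (46.135,12.54): [(0, 30.798) (0, 0) (35.7564, 0) (32.7912, 31.7704)]  |A|=1072.9482
6. ⊥bis P7·P4 via (26.115,42.6): [(0, 30.798) (0, 0) (35.7564, 0) (32.7912, 31.7704)]  |A|=1072.9482
7. ⊥bis P7·P5 via (14.345,20.81): [(0, 12.5104) (0, 0) (35.7564, 0) (32.8167, 31.4972)]  |A|=768.3875
8. ⊥bis P7·P6 via (18.3,22.81): [(17.5952, 22.6905) (0, 12.5104) (0, 0) (35.7564, 0) (33.3886, 25.369)]  |A|=719.2292
9. ⊥bis P7·P8 via (26.335,28.325): [(17.5952, 22.6905) (0, 12.5104) (0, 0) (35.7564, 0) (33.3886, 25.369)]  |A|=719.2292
10. ⊥bis P7·P9 via (33.74,38.68): [(17.5952, 22.6905) (0, 12.5104) (0, 0) (35.7564, 0) (33.3886, 25.369)]  |A|=719.2292
11. canonical 5-gon: [(17.5952, 22.6905) (0, 12.5104) (0, 0) (35.7564, 0) (33.3886, 25.369)]
12. shoelace: 719.2292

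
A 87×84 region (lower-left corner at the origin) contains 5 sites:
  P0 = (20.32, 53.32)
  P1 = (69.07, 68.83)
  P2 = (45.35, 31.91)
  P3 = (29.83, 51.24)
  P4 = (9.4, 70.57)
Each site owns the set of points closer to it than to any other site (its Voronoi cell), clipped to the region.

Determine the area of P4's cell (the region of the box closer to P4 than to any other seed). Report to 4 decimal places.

1. box [0,87]×[0,84]: [(0, 0) (87, 0) (87, 84) (0, 84)]
2. ⊥bis P4·P0 via (14.86,61.945): [(0, 52.538) (49.6996, 84) (0, 84)]  |A|=781.8255
3. ⊥bis P4·P1 via (39.235,69.7): [(0, 52.538) (39.463, 77.5198) (39.652, 84) (0, 84)]  |A|=749.2701
4. ⊥bis P4·P2 via (27.375,51.24): [(0, 52.538) (39.463, 77.5198) (39.652, 84) (0, 84)]  |A|=749.2701
5. ⊥bis P4·P3 via (19.615,60.905): [(0, 52.538) (29.1703, 71.004) (39.5943, 82.0212) (39.652, 84) (0, 84)]  |A|=726.5315
6. canonical 5-gon: [(0, 52.538) (29.1703, 71.004) (39.5943, 82.0212) (39.652, 84) (0, 84)]
7. shoelace: 726.5315

Area of P4's cell: 726.5315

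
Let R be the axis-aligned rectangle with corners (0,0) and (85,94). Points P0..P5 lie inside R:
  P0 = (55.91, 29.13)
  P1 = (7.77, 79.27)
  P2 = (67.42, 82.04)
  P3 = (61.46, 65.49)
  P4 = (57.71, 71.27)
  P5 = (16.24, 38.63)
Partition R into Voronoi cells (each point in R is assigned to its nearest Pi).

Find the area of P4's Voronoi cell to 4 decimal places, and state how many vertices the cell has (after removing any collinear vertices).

Area of P4's cell: 805.0310 (5 vertices)

1. box [0,85]×[0,94]: [(0, 0) (85, 0) (85, 94) (0, 94)]
2. ⊥bis P4·P0 via (56.81,50.2): [(0, 52.6266) (85, 48.9959) (85, 94) (0, 94)]  |A|=3671.0439
3. ⊥bis P4·P1 via (32.74,75.27): [(28.9149, 51.3915) (85, 48.9959) (85, 94) (35.7404, 94)]  |A|=2311.4695
4. ⊥bis P4·P2 via (62.565,76.655): [(28.9149, 51.3915) (85, 48.9959) (85, 56.4281) (43.3265, 94) (35.7404, 94)]  |A|=1528.5933
5. ⊥bis P4·P3 via (59.585,68.38): [(28.9149, 51.3915) (33.1231, 51.2118) (66.6554, 72.9672) (43.3265, 94) (35.7404, 94)]  |A|=858.9683
6. ⊥bis P4·P5 via (36.975,54.95): [(30.7515, 62.8571) (37.6206, 54.1297) (66.6554, 72.9672) (43.3265, 94) (35.7404, 94)]  |A|=805.031
7. canonical 5-gon: [(30.7515, 62.8571) (37.6206, 54.1297) (66.6554, 72.9672) (43.3265, 94) (35.7404, 94)]
8. shoelace: 805.031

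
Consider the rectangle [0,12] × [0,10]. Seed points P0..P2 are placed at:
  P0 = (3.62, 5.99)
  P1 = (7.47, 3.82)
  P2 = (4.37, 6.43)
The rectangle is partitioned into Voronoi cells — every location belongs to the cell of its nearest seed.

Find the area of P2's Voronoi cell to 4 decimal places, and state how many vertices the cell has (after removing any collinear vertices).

1. box [0,12]×[0,10]: [(0, 0) (12, 0) (12, 10) (0, 10)]
2. ⊥bis P2·P0 via (3.995,6.21): [(7.6382, 0) (12, 0) (12, 10) (1.7715, 10)]  |A|=72.9513
3. ⊥bis P2·P1 via (5.92,5.125): [(5.1607, 4.2231) (10.0244, 10) (1.7715, 10)]  |A|=23.8381
4. canonical 3-gon: [(5.1607, 4.2231) (10.0244, 10) (1.7715, 10)]
5. shoelace: 23.8381

Area of P2's cell: 23.8381 (3 vertices)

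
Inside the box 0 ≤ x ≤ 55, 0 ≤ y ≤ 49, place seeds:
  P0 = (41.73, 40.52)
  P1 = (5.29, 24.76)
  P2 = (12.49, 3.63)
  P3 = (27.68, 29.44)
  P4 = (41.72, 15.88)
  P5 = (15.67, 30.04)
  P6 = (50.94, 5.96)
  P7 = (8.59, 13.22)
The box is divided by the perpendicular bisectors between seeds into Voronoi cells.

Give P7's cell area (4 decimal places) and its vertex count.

Area of P7's cell: 233.8818 (5 vertices)

1. box [0,55]×[0,49]: [(0, 0) (55, 0) (55, 49) (0, 49)]
2. ⊥bis P7·P0 via (25.16,26.87): [(0, 0) (47.2949, 0) (6.9298, 49) (0, 49)]  |A|=1328.5053
3. ⊥bis P7·P1 via (6.94,18.99): [(0, 17.0054) (0, 0) (47.2949, 0) (26.94, 24.7092)]  |A|=813.3735
4. ⊥bis P7·P2 via (10.54,8.425): [(0, 17.0054) (0, 4.1387) (32.8729, 17.5072) (26.94, 24.7092)]  |A|=331.3482
5. ⊥bis P7·P3 via (18.135,21.33): [(17.5462, 22.023) (0, 17.0054) (0, 4.1387) (24.3337, 14.0345)]  |A|=243.6595
6. ⊥bis P7·P4 via (25.155,14.55): [(17.5462, 22.023) (0, 17.0054) (0, 4.1387) (24.3337, 14.0345)]  |A|=243.6595
7. ⊥bis P7·P5 via (12.13,21.63): [(21.0816, 17.862) (13.7651, 20.9417) (0, 17.0054) (0, 4.1387) (24.3337, 14.0345)]  |A|=233.8818
8. ⊥bis P7·P6 via (29.765,9.59): [(21.0816, 17.862) (13.7651, 20.9417) (0, 17.0054) (0, 4.1387) (24.3337, 14.0345)]  |A|=233.8818
9. canonical 5-gon: [(21.0816, 17.862) (13.7651, 20.9417) (0, 17.0054) (0, 4.1387) (24.3337, 14.0345)]
10. shoelace: 233.8818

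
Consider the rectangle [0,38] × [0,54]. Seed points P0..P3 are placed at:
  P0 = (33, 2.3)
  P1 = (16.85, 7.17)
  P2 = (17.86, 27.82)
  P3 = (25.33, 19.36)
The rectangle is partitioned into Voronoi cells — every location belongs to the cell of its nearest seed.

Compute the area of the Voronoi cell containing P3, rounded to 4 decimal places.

Area of P3's cell: 346.4353

1. box [0,38]×[0,54]: [(0, 0) (38, 0) (38, 54) (0, 54)]
2. ⊥bis P3·P0 via (29.165,10.83): [(0, 0) (5.0764, 0) (38, 14.8021) (38, 54) (0, 54)]  |A|=1808.3302
3. ⊥bis P3·P1 via (21.09,13.265): [(0, 27.9363) (26.3862, 9.5807) (38, 14.8021) (38, 54) (0, 54)]  |A|=1415.4461
4. ⊥bis P3·P2 via (21.595,23.59): [(14.832, 17.6184) (26.3862, 9.5807) (38, 14.8021) (38, 38.0753)]  |A|=346.4353
5. canonical 4-gon: [(14.832, 17.6184) (26.3862, 9.5807) (38, 14.8021) (38, 38.0753)]
6. shoelace: 346.4353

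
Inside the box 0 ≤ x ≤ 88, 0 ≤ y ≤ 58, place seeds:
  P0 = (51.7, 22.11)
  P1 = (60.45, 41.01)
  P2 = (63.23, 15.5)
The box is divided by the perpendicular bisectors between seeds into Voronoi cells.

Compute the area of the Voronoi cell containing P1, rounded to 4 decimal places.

1. box [0,88]×[0,58]: [(0, 0) (88, 0) (88, 58) (0, 58)]
2. ⊥bis P1·P0 via (56.075,31.56): [(0, 57.5206) (88, 16.7799) (88, 58) (0, 58)]  |A|=1834.7756
3. ⊥bis P1·P2 via (61.84,28.255): [(0, 57.5206) (62.952, 28.3762) (88, 31.1058) (88, 58) (0, 58)]  |A|=1655.3579
4. canonical 5-gon: [(0, 57.5206) (62.952, 28.3762) (88, 31.1058) (88, 58) (0, 58)]
5. shoelace: 1655.3579

Area of P1's cell: 1655.3579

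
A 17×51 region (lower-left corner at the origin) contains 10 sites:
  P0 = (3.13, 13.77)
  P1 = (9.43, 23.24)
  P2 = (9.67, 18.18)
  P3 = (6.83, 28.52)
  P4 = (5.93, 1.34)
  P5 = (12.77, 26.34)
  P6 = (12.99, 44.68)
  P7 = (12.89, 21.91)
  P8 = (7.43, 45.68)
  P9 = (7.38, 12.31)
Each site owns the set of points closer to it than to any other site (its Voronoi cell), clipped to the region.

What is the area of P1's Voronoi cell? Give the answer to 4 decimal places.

1. box [0,17]×[0,51]: [(0, 0) (17, 0) (17, 51) (0, 51)]
2. ⊥bis P1·P0 via (6.28,18.505): [(0, 22.6828) (17, 11.3734) (17, 51) (0, 51)]  |A|=577.5219
3. ⊥bis P1·P2 via (9.55,20.71): [(0, 22.6828) (3.4037, 20.4185) (17, 21.0634) (17, 51) (0, 51)]  |A|=511.6483
4. ⊥bis P1·P3 via (8.13,25.88): [(0.6964, 22.2195) (3.4037, 20.4185) (17, 21.0634) (17, 30.2478)]  |A|=87.9864
5. ⊥bis P1·P4 via (7.68,12.29): [(0.6964, 22.2195) (3.4037, 20.4185) (17, 21.0634) (17, 30.2478)]  |A|=87.9864
6. ⊥bis P1·P5 via (11.1,24.79): [(9.474, 26.5418) (0.6964, 22.2195) (3.4037, 20.4185) (14.6618, 20.9525)]  |A|=46.6033
7. ⊥bis P1·P6 via (11.21,33.96): [(9.474, 26.5418) (0.6964, 22.2195) (3.4037, 20.4185) (14.6618, 20.9525)]  |A|=46.6033
8. ⊥bis P1·P7 via (11.16,22.575): [(11.7445, 24.0956) (9.474, 26.5418) (0.6964, 22.2195) (3.4037, 20.4185) (10.4597, 20.7531)]  |A|=39.7087
9. ⊥bis P1·P8 via (8.43,34.46): [(11.7445, 24.0956) (9.474, 26.5418) (0.6964, 22.2195) (3.4037, 20.4185) (10.4597, 20.7531)]  |A|=39.7087
10. ⊥bis P1·P9 via (8.405,17.775): [(11.7445, 24.0956) (9.474, 26.5418) (0.6964, 22.2195) (3.4037, 20.4185) (10.4597, 20.7531)]  |A|=39.7087
11. canonical 5-gon: [(11.7445, 24.0956) (9.474, 26.5418) (0.6964, 22.2195) (3.4037, 20.4185) (10.4597, 20.7531)]
12. shoelace: 39.7087

Area of P1's cell: 39.7087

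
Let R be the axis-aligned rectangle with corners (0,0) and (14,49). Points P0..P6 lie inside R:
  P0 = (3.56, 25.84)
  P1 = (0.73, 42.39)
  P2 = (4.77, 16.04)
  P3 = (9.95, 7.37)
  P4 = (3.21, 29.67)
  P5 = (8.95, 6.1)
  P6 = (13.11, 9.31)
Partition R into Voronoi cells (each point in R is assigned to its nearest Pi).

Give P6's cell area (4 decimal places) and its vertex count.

Area of P6's cell: 37.3073 (3 vertices)

1. box [0,14]×[0,49]: [(0, 0) (14, 0) (14, 49) (0, 49)]
2. ⊥bis P6·P0 via (8.335,17.575): [(0, 12.7596) (0, 0) (14, 0) (14, 20.8479)]  |A|=235.2521
3. ⊥bis P6·P1 via (6.92,25.85): [(0, 12.7596) (0, 0) (14, 0) (14, 20.8479)]  |A|=235.2521
4. ⊥bis P6·P2 via (8.94,12.675): [(0, 1.5963) (0, 0) (14, 0) (14, 18.9455)]  |A|=143.7926
5. ⊥bis P6·P3 via (11.53,8.34): [(8.8995, 12.6248) (14, 4.3167) (14, 18.9455)]  |A|=37.3073
6. ⊥bis P6·P4 via (8.16,19.49): [(8.8995, 12.6248) (14, 4.3167) (14, 18.9455)]  |A|=37.3073
7. ⊥bis P6·P5 via (11.03,7.705): [(8.8995, 12.6248) (14, 4.3167) (14, 18.9455)]  |A|=37.3073
8. canonical 3-gon: [(8.8995, 12.6248) (14, 4.3167) (14, 18.9455)]
9. shoelace: 37.3073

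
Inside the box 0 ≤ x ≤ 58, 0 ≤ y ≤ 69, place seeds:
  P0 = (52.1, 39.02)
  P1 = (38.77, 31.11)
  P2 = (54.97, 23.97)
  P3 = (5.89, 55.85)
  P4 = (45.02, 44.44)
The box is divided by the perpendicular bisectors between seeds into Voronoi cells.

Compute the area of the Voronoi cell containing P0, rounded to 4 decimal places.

1. box [0,58]×[0,69]: [(0, 0) (58, 0) (58, 69) (0, 69)]
2. ⊥bis P0·P1 via (45.435,35.065): [(58, 13.8904) (58, 69) (25.298, 69)]  |A|=901.0971
3. ⊥bis P0·P2 via (53.535,31.495): [(48.1615, 30.4703) (58, 32.3465) (58, 69) (25.298, 69)]  |A|=810.3068
4. ⊥bis P0·P3 via (28.995,47.435): [(32.4559, 56.9375) (48.1615, 30.4703) (58, 32.3465) (58, 69) (36.8491, 69)]  |A|=740.6394
5. ⊥bis P0·P4 via (48.56,41.73): [(44.5716, 36.52) (48.1615, 30.4703) (58, 32.3465) (58, 54.0612)]  |A|=178.9253
6. canonical 4-gon: [(44.5716, 36.52) (48.1615, 30.4703) (58, 32.3465) (58, 54.0612)]
7. shoelace: 178.9253

Area of P0's cell: 178.9253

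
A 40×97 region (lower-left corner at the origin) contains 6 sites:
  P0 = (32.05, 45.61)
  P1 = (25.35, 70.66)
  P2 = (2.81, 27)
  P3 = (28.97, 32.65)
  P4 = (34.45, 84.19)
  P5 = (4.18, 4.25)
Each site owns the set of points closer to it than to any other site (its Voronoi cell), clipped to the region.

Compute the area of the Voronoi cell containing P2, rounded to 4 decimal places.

Area of P2's cell: 540.1827

1. box [0,40]×[0,97]: [(0, 0) (40, 0) (40, 97) (0, 97)]
2. ⊥bis P2·P0 via (17.43,36.305): [(0, 63.691) (0, 0) (40, 0) (40, 0.8431)]  |A|=1290.6808
3. ⊥bis P2·P1 via (14.08,48.83): [(7.1967, 52.3836) (0, 56.099) (0, 0) (40, 0) (40, 0.8431)]  |A|=1263.3622
4. ⊥bis P2·P3 via (15.89,29.825): [(12.9806, 43.2959) (7.1967, 52.3836) (0, 56.099) (0, 0) (22.3316, 0)]  |A|=869.4869
5. ⊥bis P2·P4 via (18.63,55.595): [(12.9806, 43.2959) (7.1967, 52.3836) (0, 56.099) (0, 0) (22.3316, 0)]  |A|=869.4869
6. ⊥bis P2·P5 via (3.495,15.625): [(18.7584, 16.5442) (12.9806, 43.2959) (7.1967, 52.3836) (0, 56.099) (0, 15.4145)]  |A|=540.1827
7. canonical 5-gon: [(18.7584, 16.5442) (12.9806, 43.2959) (7.1967, 52.3836) (0, 56.099) (0, 15.4145)]
8. shoelace: 540.1827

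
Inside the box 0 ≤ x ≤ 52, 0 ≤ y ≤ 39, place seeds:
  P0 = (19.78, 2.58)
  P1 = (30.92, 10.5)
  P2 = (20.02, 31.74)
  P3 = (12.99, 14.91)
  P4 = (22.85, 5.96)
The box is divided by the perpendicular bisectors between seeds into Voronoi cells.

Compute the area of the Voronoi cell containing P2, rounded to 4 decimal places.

1. box [0,52]×[0,39]: [(0, 0) (52, 0) (52, 39) (0, 39)]
2. ⊥bis P2·P0 via (19.9,17.16): [(0, 17.3238) (52, 16.8958) (52, 39) (0, 39)]  |A|=1138.2907
3. ⊥bis P2·P1 via (25.47,21.12): [(0, 17.3238) (17.7873, 17.1774) (52, 34.7347) (52, 39) (0, 39)]  |A|=833.1319
4. ⊥bis P2·P3 via (16.505,23.325): [(0, 30.2192) (23.8159, 20.2712) (52, 34.7347) (52, 39) (0, 39)]  |A|=651.6168
5. ⊥bis P2·P4 via (21.435,18.85): [(0, 30.2192) (23.8159, 20.2712) (52, 34.7347) (52, 39) (0, 39)]  |A|=651.6168
6. canonical 5-gon: [(0, 30.2192) (23.8159, 20.2712) (52, 34.7347) (52, 39) (0, 39)]
7. shoelace: 651.6168

Area of P2's cell: 651.6168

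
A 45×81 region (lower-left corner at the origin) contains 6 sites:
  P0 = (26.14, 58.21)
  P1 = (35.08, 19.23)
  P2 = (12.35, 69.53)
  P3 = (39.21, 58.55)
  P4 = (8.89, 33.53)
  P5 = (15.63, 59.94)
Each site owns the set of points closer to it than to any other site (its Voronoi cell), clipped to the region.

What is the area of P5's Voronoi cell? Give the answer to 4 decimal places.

1. box [0,45]×[0,81]: [(0, 0) (45, 0) (45, 81) (0, 81)]
2. ⊥bis P5·P0 via (20.885,59.075): [(0, 0) (11.161, 0) (24.494, 81) (0, 81)]  |A|=1444.0242
3. ⊥bis P5·P1 via (25.355,39.585): [(0, 27.4712) (17.0215, 35.6035) (24.494, 81) (0, 81)]  |A|=1011.5401
4. ⊥bis P5·P2 via (13.99,64.735): [(0, 59.9501) (0, 27.4712) (17.0215, 35.6035) (22.2836, 67.5716)]  |A|=612.5491
5. ⊥bis P5·P3 via (27.42,59.245): [(0, 59.9501) (0, 27.4712) (17.0215, 35.6035) (22.2836, 67.5716)]  |A|=612.5491
6. ⊥bis P5·P4 via (12.26,46.735): [(0, 59.9501) (0, 49.8638) (18.5879, 45.1201) (22.2836, 67.5716)]  |A|=329.8086
7. canonical 4-gon: [(0, 59.9501) (0, 49.8638) (18.5879, 45.1201) (22.2836, 67.5716)]
8. shoelace: 329.8086

Area of P5's cell: 329.8086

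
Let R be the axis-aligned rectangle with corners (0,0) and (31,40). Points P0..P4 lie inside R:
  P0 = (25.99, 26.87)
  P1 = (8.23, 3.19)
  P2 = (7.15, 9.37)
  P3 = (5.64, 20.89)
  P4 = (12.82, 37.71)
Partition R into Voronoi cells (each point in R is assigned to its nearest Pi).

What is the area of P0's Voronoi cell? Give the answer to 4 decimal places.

1. box [0,31]×[0,40]: [(0, 0) (31, 0) (31, 40) (0, 40)]
2. ⊥bis P0·P1 via (17.11,15.03): [(0, 27.8625) (31, 4.6125) (31, 40) (0, 40)]  |A|=736.6375
3. ⊥bis P0·P2 via (16.57,18.12): [(0, 35.9588) (24.7918, 9.2687) (31, 4.6125) (31, 40) (0, 40)]  |A|=636.2768
4. ⊥bis P0·P3 via (15.815,23.88): [(17.9415, 16.6435) (24.7918, 9.2687) (31, 4.6125) (31, 40) (11.078, 40)]  |A|=470.6521
5. ⊥bis P0·P4 via (19.405,32.29): [(14.9383, 26.8633) (17.9415, 16.6435) (24.7918, 9.2687) (31, 4.6125) (31, 40) (25.751, 40)]  |A|=374.2747
6. canonical 6-gon: [(14.9383, 26.8633) (17.9415, 16.6435) (24.7918, 9.2687) (31, 4.6125) (31, 40) (25.751, 40)]
7. shoelace: 374.2747

Area of P0's cell: 374.2747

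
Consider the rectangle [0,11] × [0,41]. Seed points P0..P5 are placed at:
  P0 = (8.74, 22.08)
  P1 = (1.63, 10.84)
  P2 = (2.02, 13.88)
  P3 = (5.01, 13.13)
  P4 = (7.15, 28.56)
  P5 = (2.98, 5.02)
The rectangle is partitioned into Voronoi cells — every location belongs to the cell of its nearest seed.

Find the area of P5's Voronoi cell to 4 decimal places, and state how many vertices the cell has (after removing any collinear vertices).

Area of P5's cell: 88.2366 (5 vertices)

1. box [0,11]×[0,41]: [(0, 0) (11, 0) (11, 41) (0, 41)]
2. ⊥bis P5·P0 via (5.86,13.55): [(0, 15.5285) (0, 0) (11, 0) (11, 11.8146)]  |A|=150.387
3. ⊥bis P5·P1 via (2.305,7.93): [(0, 7.3953) (0, 0) (11, 0) (11, 9.9469)]  |A|=95.3822
4. ⊥bis P5·P2 via (2.5,9.45): [(0, 7.3953) (0, 0) (11, 0) (11, 9.9469)]  |A|=95.3822
5. ⊥bis P5·P3 via (3.995,9.075): [(5.5564, 8.6842) (0, 7.3953) (0, 0) (11, 0) (11, 7.3216)]  |A|=88.2366
6. ⊥bis P5·P4 via (5.065,16.79): [(5.5564, 8.6842) (0, 7.3953) (0, 0) (11, 0) (11, 7.3216)]  |A|=88.2366
7. canonical 5-gon: [(5.5564, 8.6842) (0, 7.3953) (0, 0) (11, 0) (11, 7.3216)]
8. shoelace: 88.2366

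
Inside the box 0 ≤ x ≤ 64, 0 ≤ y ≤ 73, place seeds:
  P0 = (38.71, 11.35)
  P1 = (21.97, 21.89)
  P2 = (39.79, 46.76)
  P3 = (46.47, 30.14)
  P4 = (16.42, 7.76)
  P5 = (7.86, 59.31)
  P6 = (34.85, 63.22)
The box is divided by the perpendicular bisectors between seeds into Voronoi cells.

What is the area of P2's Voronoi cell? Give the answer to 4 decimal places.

1. box [0,64]×[0,73]: [(0, 0) (64, 0) (64, 73) (0, 73)]
2. ⊥bis P2·P0 via (39.25,29.055): [(0, 30.2521) (64, 28.3001) (64, 73) (0, 73)]  |A|=2798.3281
3. ⊥bis P2·P1 via (30.88,34.325): [(0, 56.4513) (38.1898, 29.0873) (64, 28.3001) (64, 73) (0, 73)]  |A|=2298.0569
4. ⊥bis P2·P3 via (43.13,38.45): [(0, 56.4513) (31.594, 33.8134) (64, 46.8382) (64, 73) (0, 73)]  |A|=1939.2908
5. ⊥bis P2·P4 via (28.105,27.26): [(0, 56.4513) (31.594, 33.8134) (64, 46.8382) (64, 73) (0, 73)]  |A|=1939.2908
6. ⊥bis P2·P5 via (23.825,53.035): [(19.6373, 42.3807) (31.594, 33.8134) (64, 46.8382) (64, 73) (31.6722, 73)]  |A|=1291.914
7. ⊥bis P2·P6 via (37.32,54.99): [(22.8914, 50.6597) (19.6373, 42.3807) (31.594, 33.8134) (64, 46.8382) (64, 62.9972)]  |A|=725.207
8. canonical 5-gon: [(22.8914, 50.6597) (19.6373, 42.3807) (31.594, 33.8134) (64, 46.8382) (64, 62.9972)]
9. shoelace: 725.207

Area of P2's cell: 725.2070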